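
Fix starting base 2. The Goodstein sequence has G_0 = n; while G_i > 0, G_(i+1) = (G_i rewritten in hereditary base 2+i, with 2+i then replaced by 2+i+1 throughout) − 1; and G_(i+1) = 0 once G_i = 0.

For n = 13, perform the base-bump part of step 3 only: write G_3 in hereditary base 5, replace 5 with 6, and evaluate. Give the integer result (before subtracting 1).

base 2: 13 = 2^(2 + 1) + 2^2 + 1; at 3: 3^(3 + 1) + 3^3 + 1 = 109; next = 108
base 3: 108 = 3^(3 + 1) + 3^3; at 4: 4^(4 + 1) + 4^4 = 1280; next = 1279
base 4: 1279 = 4^(4 + 1) + 3·4^3 + 3·4^2 + 3·4 + 3; at 5: 5^(5 + 1) + 3·5^3 + 3·5^2 + 3·5 + 3 = 16093; next = 16092
base 5: 16092 = 5^(5 + 1) + 3·5^3 + 3·5^2 + 3·5 + 2; at 6: 6^(6 + 1) + 3·6^3 + 3·6^2 + 3·6 + 2 = 280712; next = 280711

280712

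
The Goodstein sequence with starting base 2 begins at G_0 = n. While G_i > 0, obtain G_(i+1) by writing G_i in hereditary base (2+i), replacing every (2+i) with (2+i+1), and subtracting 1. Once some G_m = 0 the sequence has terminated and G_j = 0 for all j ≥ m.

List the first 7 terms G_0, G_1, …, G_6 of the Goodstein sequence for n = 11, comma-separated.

(0) 11|_2 = 2^(2 + 1) + 2 + 1 ↦ 3^(3 + 1) + 3 + 1|_3 = 85 ⇒ 84
(1) 84|_3 = 3^(3 + 1) + 3 ↦ 4^(4 + 1) + 4|_4 = 1028 ⇒ 1027
(2) 1027|_4 = 4^(4 + 1) + 3 ↦ 5^(5 + 1) + 3|_5 = 15628 ⇒ 15627
(3) 15627|_5 = 5^(5 + 1) + 2 ↦ 6^(6 + 1) + 2|_6 = 279938 ⇒ 279937
(4) 279937|_6 = 6^(6 + 1) + 1 ↦ 7^(7 + 1) + 1|_7 = 5764802 ⇒ 5764801
(5) 5764801|_7 = 7^(7 + 1) ↦ 8^(8 + 1)|_8 = 134217728 ⇒ 134217727

11, 84, 1027, 15627, 279937, 5764801, 134217727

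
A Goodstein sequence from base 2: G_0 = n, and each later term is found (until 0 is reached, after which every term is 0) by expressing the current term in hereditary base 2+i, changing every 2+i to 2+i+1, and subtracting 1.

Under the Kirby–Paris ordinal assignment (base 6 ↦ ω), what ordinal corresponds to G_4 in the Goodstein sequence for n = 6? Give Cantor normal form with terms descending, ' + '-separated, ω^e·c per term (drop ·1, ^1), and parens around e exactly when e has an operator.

6 —HB2→ 2^2 + 2 —bump→ 3^3 + 3 = 30 —(−1)→ 29
29 —HB3→ 3^3 + 2 —bump→ 4^4 + 2 = 258 —(−1)→ 257
257 —HB4→ 4^4 + 1 —bump→ 5^5 + 1 = 3126 —(−1)→ 3125
3125 —HB5→ 5^5 —bump→ 6^6 = 46656 —(−1)→ 46655
46655 —HB6→ 5·6^5 + 5·6^4 + 5·6^3 + 5·6^2 + 5·6 + 5 —bump→ 5·7^5 + 5·7^4 + 5·7^3 + 5·7^2 + 5·7 + 5 = 98040 —(−1)→ 98039

ω^5·5 + ω^4·5 + ω^3·5 + ω^2·5 + ω·5 + 5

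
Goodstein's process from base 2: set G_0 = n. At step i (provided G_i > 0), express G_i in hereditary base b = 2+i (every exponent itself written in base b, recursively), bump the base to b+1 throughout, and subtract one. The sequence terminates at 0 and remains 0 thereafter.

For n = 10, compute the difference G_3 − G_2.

14600

G_0=10  [base 2] 2^(2 + 1) + 2  →[2↦3]→  3^(3 + 1) + 3 = 84  −1 ⇒ G_1=83
G_1=83  [base 3] 3^(3 + 1) + 2  →[3↦4]→  4^(4 + 1) + 2 = 1026  −1 ⇒ G_2=1025
G_2=1025  [base 4] 4^(4 + 1) + 1  →[4↦5]→  5^(5 + 1) + 1 = 15626  −1 ⇒ G_3=15625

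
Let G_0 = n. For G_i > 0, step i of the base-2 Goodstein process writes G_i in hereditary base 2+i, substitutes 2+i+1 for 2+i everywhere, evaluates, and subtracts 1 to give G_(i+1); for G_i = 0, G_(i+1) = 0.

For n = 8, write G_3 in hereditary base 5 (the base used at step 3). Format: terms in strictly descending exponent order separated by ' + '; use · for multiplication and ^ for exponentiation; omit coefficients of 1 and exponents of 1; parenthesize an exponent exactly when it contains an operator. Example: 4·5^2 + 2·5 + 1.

(0) 8|_2 = 2^(2 + 1) ↦ 3^(3 + 1)|_3 = 81 ⇒ 80
(1) 80|_3 = 2·3^3 + 2·3^2 + 2·3 + 2 ↦ 2·4^4 + 2·4^2 + 2·4 + 2|_4 = 554 ⇒ 553
(2) 553|_4 = 2·4^4 + 2·4^2 + 2·4 + 1 ↦ 2·5^5 + 2·5^2 + 2·5 + 1|_5 = 6311 ⇒ 6310
(3) 6310|_5 = 2·5^5 + 2·5^2 + 2·5 ↦ 2·6^6 + 2·6^2 + 2·6|_6 = 93396 ⇒ 93395

2·5^5 + 2·5^2 + 2·5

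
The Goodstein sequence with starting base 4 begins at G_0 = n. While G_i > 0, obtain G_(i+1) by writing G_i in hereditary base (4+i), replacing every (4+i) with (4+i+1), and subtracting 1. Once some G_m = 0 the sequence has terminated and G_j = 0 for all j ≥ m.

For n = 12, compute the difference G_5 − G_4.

G_0=12  [base 4] 3·4  →[4↦5]→  3·5 = 15  −1 ⇒ G_1=14
G_1=14  [base 5] 2·5 + 4  →[5↦6]→  2·6 + 4 = 16  −1 ⇒ G_2=15
G_2=15  [base 6] 2·6 + 3  →[6↦7]→  2·7 + 3 = 17  −1 ⇒ G_3=16
G_3=16  [base 7] 2·7 + 2  →[7↦8]→  2·8 + 2 = 18  −1 ⇒ G_4=17
G_4=17  [base 8] 2·8 + 1  →[8↦9]→  2·9 + 1 = 19  −1 ⇒ G_5=18

1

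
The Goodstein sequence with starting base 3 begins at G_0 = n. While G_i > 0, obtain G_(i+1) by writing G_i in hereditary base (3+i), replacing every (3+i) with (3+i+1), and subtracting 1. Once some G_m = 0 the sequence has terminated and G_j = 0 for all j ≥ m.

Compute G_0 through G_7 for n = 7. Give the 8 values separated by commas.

i=0: 7 = 2·3 + 1 (b=3); 3→4: 2·4 + 1 = 9; 9−1 = 8
i=1: 8 = 2·4 (b=4); 4→5: 2·5 = 10; 10−1 = 9
i=2: 9 = 5 + 4 (b=5); 5→6: 6 + 4 = 10; 10−1 = 9
i=3: 9 = 6 + 3 (b=6); 6→7: 7 + 3 = 10; 10−1 = 9
i=4: 9 = 7 + 2 (b=7); 7→8: 8 + 2 = 10; 10−1 = 9
i=5: 9 = 8 + 1 (b=8); 8→9: 9 + 1 = 10; 10−1 = 9
i=6: 9 = 9 (b=9); 9→10: 10 = 10; 10−1 = 9

7, 8, 9, 9, 9, 9, 9, 9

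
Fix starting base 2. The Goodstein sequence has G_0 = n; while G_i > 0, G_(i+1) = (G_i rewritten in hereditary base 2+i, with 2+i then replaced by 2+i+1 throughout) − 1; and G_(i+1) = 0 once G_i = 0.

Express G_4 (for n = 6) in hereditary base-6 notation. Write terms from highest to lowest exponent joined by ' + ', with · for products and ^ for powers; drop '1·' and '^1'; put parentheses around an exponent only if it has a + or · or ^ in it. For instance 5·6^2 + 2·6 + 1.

5·6^5 + 5·6^4 + 5·6^3 + 5·6^2 + 5·6 + 5

(0) 6|_2 = 2^2 + 2 ↦ 3^3 + 3|_3 = 30 ⇒ 29
(1) 29|_3 = 3^3 + 2 ↦ 4^4 + 2|_4 = 258 ⇒ 257
(2) 257|_4 = 4^4 + 1 ↦ 5^5 + 1|_5 = 3126 ⇒ 3125
(3) 3125|_5 = 5^5 ↦ 6^6|_6 = 46656 ⇒ 46655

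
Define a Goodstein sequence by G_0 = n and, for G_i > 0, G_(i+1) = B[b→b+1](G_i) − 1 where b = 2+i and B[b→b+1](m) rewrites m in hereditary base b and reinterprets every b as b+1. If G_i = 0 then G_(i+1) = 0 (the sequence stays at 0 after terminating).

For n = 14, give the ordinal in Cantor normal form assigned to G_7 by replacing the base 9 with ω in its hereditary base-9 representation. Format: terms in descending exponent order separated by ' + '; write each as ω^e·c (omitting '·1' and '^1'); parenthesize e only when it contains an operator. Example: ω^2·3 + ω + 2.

step 0: 14 = 2^(2 + 1) + 2^2 + 2; sub 3 for 2: 3^(3 + 1) + 3^3 + 3; = 111; G_1 = 111−1 = 110
step 1: 110 = 3^(3 + 1) + 3^3 + 2; sub 4 for 3: 4^(4 + 1) + 4^4 + 2; = 1282; G_2 = 1282−1 = 1281
step 2: 1281 = 4^(4 + 1) + 4^4 + 1; sub 5 for 4: 5^(5 + 1) + 5^5 + 1; = 18751; G_3 = 18751−1 = 18750
step 3: 18750 = 5^(5 + 1) + 5^5; sub 6 for 5: 6^(6 + 1) + 6^6; = 326592; G_4 = 326592−1 = 326591
step 4: 326591 = 6^(6 + 1) + 5·6^5 + 5·6^4 + 5·6^3 + 5·6^2 + 5·6 + 5; sub 7 for 6: 7^(7 + 1) + 5·7^5 + 5·7^4 + 5·7^3 + 5·7^2 + 5·7 + 5; = 5862841; G_5 = 5862841−1 = 5862840
step 5: 5862840 = 7^(7 + 1) + 5·7^5 + 5·7^4 + 5·7^3 + 5·7^2 + 5·7 + 4; sub 8 for 7: 8^(8 + 1) + 5·8^5 + 5·8^4 + 5·8^3 + 5·8^2 + 5·8 + 4; = 134404972; G_6 = 134404972−1 = 134404971
step 6: 134404971 = 8^(8 + 1) + 5·8^5 + 5·8^4 + 5·8^3 + 5·8^2 + 5·8 + 3; sub 9 for 8: 9^(9 + 1) + 5·9^5 + 5·9^4 + 5·9^3 + 5·9^2 + 5·9 + 3; = 3487116549; G_7 = 3487116549−1 = 3487116548
step 7: 3487116548 = 9^(9 + 1) + 5·9^5 + 5·9^4 + 5·9^3 + 5·9^2 + 5·9 + 2; sub 10 for 9: 10^(10 + 1) + 5·10^5 + 5·10^4 + 5·10^3 + 5·10^2 + 5·10 + 2; = 100000555552; G_8 = 100000555552−1 = 100000555551

ω^(ω + 1) + ω^5·5 + ω^4·5 + ω^3·5 + ω^2·5 + ω·5 + 2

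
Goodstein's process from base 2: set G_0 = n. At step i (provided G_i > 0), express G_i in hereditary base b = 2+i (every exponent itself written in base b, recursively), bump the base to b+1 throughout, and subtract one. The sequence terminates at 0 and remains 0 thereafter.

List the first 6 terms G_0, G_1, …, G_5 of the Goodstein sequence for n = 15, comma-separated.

15, 111, 1283, 18752, 326593, 6588344

15 —HB2→ 2^(2 + 1) + 2^2 + 2 + 1 —bump→ 3^(3 + 1) + 3^3 + 3 + 1 = 112 —(−1)→ 111
111 —HB3→ 3^(3 + 1) + 3^3 + 3 —bump→ 4^(4 + 1) + 4^4 + 4 = 1284 —(−1)→ 1283
1283 —HB4→ 4^(4 + 1) + 4^4 + 3 —bump→ 5^(5 + 1) + 5^5 + 3 = 18753 —(−1)→ 18752
18752 —HB5→ 5^(5 + 1) + 5^5 + 2 —bump→ 6^(6 + 1) + 6^6 + 2 = 326594 —(−1)→ 326593
326593 —HB6→ 6^(6 + 1) + 6^6 + 1 —bump→ 7^(7 + 1) + 7^7 + 1 = 6588345 —(−1)→ 6588344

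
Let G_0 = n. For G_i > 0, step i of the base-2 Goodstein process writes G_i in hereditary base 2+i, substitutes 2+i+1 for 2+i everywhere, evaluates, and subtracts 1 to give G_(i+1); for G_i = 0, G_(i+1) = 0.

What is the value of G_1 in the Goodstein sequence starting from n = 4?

26

i=0: 4 = 2^2 (b=2); 2→3: 3^3 = 27; 27−1 = 26
i=1: 26 = 2·3^2 + 2·3 + 2 (b=3); 3→4: 2·4^2 + 2·4 + 2 = 42; 42−1 = 41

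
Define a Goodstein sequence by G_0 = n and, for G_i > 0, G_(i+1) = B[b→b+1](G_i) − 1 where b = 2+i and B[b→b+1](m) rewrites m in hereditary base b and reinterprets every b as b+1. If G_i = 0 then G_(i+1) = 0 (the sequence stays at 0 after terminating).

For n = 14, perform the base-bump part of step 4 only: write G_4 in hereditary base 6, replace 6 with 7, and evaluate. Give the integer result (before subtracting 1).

step 0: 14 = 2^(2 + 1) + 2^2 + 2; sub 3 for 2: 3^(3 + 1) + 3^3 + 3; = 111; G_1 = 111−1 = 110
step 1: 110 = 3^(3 + 1) + 3^3 + 2; sub 4 for 3: 4^(4 + 1) + 4^4 + 2; = 1282; G_2 = 1282−1 = 1281
step 2: 1281 = 4^(4 + 1) + 4^4 + 1; sub 5 for 4: 5^(5 + 1) + 5^5 + 1; = 18751; G_3 = 18751−1 = 18750
step 3: 18750 = 5^(5 + 1) + 5^5; sub 6 for 5: 6^(6 + 1) + 6^6; = 326592; G_4 = 326592−1 = 326591
step 4: 326591 = 6^(6 + 1) + 5·6^5 + 5·6^4 + 5·6^3 + 5·6^2 + 5·6 + 5; sub 7 for 6: 7^(7 + 1) + 5·7^5 + 5·7^4 + 5·7^3 + 5·7^2 + 5·7 + 5; = 5862841; G_5 = 5862841−1 = 5862840

5862841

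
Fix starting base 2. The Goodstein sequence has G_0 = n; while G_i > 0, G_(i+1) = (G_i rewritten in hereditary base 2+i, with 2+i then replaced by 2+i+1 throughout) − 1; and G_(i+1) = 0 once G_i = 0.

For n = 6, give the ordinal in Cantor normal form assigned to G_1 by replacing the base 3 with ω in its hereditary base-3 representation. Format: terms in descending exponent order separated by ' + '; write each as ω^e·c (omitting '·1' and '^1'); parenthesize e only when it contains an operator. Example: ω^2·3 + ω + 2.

i=0: 6 = 2^2 + 2 (b=2); 2→3: 3^3 + 3 = 30; 30−1 = 29
i=1: 29 = 3^3 + 2 (b=3); 3→4: 4^4 + 2 = 258; 258−1 = 257

ω^ω + 2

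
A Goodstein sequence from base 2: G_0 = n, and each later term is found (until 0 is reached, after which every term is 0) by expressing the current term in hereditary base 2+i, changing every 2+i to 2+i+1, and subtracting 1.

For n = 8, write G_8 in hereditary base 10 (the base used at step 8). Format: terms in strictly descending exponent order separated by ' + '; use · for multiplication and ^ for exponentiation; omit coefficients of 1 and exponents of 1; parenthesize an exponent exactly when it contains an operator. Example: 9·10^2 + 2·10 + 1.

2·10^10 + 2·10^2 + 10 + 1

G_0 = 8. HB_2(8) = 2^(2 + 1). Bump = 81. G_1 = 80.
G_1 = 80. HB_3(80) = 2·3^3 + 2·3^2 + 2·3 + 2. Bump = 554. G_2 = 553.
G_2 = 553. HB_4(553) = 2·4^4 + 2·4^2 + 2·4 + 1. Bump = 6311. G_3 = 6310.
G_3 = 6310. HB_5(6310) = 2·5^5 + 2·5^2 + 2·5. Bump = 93396. G_4 = 93395.
G_4 = 93395. HB_6(93395) = 2·6^6 + 2·6^2 + 6 + 5. Bump = 1647196. G_5 = 1647195.
G_5 = 1647195. HB_7(1647195) = 2·7^7 + 2·7^2 + 7 + 4. Bump = 33554572. G_6 = 33554571.
G_6 = 33554571. HB_8(33554571) = 2·8^8 + 2·8^2 + 8 + 3. Bump = 774841152. G_7 = 774841151.
G_7 = 774841151. HB_9(774841151) = 2·9^9 + 2·9^2 + 9 + 2. Bump = 20000000212. G_8 = 20000000211.
G_8 = 20000000211. HB_10(20000000211) = 2·10^10 + 2·10^2 + 10 + 1. Bump = 570623341476. G_9 = 570623341475.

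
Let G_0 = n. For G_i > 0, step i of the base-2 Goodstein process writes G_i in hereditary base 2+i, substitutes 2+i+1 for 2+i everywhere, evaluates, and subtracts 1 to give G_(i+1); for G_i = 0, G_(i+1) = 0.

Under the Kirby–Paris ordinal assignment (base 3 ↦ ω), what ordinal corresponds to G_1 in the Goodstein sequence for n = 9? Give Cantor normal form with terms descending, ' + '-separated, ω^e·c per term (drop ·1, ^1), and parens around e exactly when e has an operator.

step 0: 9 = 2^(2 + 1) + 1; sub 3 for 2: 3^(3 + 1) + 1; = 82; G_1 = 82−1 = 81
step 1: 81 = 3^(3 + 1); sub 4 for 3: 4^(4 + 1); = 1024; G_2 = 1024−1 = 1023

ω^(ω + 1)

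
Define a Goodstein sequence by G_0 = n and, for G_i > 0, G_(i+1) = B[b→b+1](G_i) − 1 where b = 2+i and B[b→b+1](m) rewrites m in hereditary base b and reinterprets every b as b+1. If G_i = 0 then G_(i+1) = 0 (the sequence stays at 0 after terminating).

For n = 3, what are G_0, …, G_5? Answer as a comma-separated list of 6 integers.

3, 3, 3, 2, 1, 0

base 2: 3 = 2 + 1; at 3: 3 + 1 = 4; next = 3
base 3: 3 = 3; at 4: 4 = 4; next = 3
base 4: 3 = 3; at 5: 3 = 3; next = 2
base 5: 2 = 2; at 6: 2 = 2; next = 1
base 6: 1 = 1; at 7: 1 = 1; next = 0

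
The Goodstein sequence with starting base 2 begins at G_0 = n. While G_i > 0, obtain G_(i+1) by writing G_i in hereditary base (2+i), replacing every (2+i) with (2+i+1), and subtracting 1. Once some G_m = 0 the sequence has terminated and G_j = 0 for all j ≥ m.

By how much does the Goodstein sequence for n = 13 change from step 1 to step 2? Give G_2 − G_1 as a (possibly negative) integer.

i=0: 13 = 2^(2 + 1) + 2^2 + 1 (b=2); 2→3: 3^(3 + 1) + 3^3 + 1 = 109; 109−1 = 108
i=1: 108 = 3^(3 + 1) + 3^3 (b=3); 3→4: 4^(4 + 1) + 4^4 = 1280; 1280−1 = 1279

1171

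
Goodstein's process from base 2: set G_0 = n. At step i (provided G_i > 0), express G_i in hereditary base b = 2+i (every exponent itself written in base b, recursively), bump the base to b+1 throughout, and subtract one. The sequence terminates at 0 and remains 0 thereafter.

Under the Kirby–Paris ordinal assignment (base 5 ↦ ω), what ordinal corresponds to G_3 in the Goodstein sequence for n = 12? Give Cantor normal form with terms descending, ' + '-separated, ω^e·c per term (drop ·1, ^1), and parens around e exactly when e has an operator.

ω^(ω + 1) + ω^2·2 + ω·2

[0] 12 ≡ 2^(2 + 1) + 2^2 (base 2). Lift 3: 108. −1: 107.
[1] 107 ≡ 3^(3 + 1) + 2·3^2 + 2·3 + 2 (base 3). Lift 4: 1066. −1: 1065.
[2] 1065 ≡ 4^(4 + 1) + 2·4^2 + 2·4 + 1 (base 4). Lift 5: 15686. −1: 15685.
[3] 15685 ≡ 5^(5 + 1) + 2·5^2 + 2·5 (base 5). Lift 6: 280020. −1: 280019.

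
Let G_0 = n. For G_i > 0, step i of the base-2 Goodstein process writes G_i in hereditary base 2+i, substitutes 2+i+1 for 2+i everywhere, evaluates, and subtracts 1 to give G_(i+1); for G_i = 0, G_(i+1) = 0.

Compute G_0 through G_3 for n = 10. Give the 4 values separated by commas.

10, 83, 1025, 15625

10 —HB2→ 2^(2 + 1) + 2 —bump→ 3^(3 + 1) + 3 = 84 —(−1)→ 83
83 —HB3→ 3^(3 + 1) + 2 —bump→ 4^(4 + 1) + 2 = 1026 —(−1)→ 1025
1025 —HB4→ 4^(4 + 1) + 1 —bump→ 5^(5 + 1) + 1 = 15626 —(−1)→ 15625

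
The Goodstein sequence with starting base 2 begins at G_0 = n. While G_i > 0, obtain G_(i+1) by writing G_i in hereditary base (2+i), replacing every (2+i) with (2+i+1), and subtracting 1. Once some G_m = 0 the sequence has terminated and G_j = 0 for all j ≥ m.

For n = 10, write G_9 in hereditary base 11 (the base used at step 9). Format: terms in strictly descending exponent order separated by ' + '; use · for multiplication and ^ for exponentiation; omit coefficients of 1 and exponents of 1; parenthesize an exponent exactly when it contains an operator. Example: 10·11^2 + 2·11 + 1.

step 0: 10 = 2^(2 + 1) + 2; sub 3 for 2: 3^(3 + 1) + 3; = 84; G_1 = 84−1 = 83
step 1: 83 = 3^(3 + 1) + 2; sub 4 for 3: 4^(4 + 1) + 2; = 1026; G_2 = 1026−1 = 1025
step 2: 1025 = 4^(4 + 1) + 1; sub 5 for 4: 5^(5 + 1) + 1; = 15626; G_3 = 15626−1 = 15625
step 3: 15625 = 5^(5 + 1); sub 6 for 5: 6^(6 + 1); = 279936; G_4 = 279936−1 = 279935
step 4: 279935 = 5·6^6 + 5·6^5 + 5·6^4 + 5·6^3 + 5·6^2 + 5·6 + 5; sub 7 for 6: 5·7^7 + 5·7^5 + 5·7^4 + 5·7^3 + 5·7^2 + 5·7 + 5; = 4215755; G_5 = 4215755−1 = 4215754
step 5: 4215754 = 5·7^7 + 5·7^5 + 5·7^4 + 5·7^3 + 5·7^2 + 5·7 + 4; sub 8 for 7: 5·8^8 + 5·8^5 + 5·8^4 + 5·8^3 + 5·8^2 + 5·8 + 4; = 84073324; G_6 = 84073324−1 = 84073323
step 6: 84073323 = 5·8^8 + 5·8^5 + 5·8^4 + 5·8^3 + 5·8^2 + 5·8 + 3; sub 9 for 8: 5·9^9 + 5·9^5 + 5·9^4 + 5·9^3 + 5·9^2 + 5·9 + 3; = 1937434593; G_7 = 1937434593−1 = 1937434592
step 7: 1937434592 = 5·9^9 + 5·9^5 + 5·9^4 + 5·9^3 + 5·9^2 + 5·9 + 2; sub 10 for 9: 5·10^10 + 5·10^5 + 5·10^4 + 5·10^3 + 5·10^2 + 5·10 + 2; = 50000555552; G_8 = 50000555552−1 = 50000555551
step 8: 50000555551 = 5·10^10 + 5·10^5 + 5·10^4 + 5·10^3 + 5·10^2 + 5·10 + 1; sub 11 for 10: 5·11^11 + 5·11^5 + 5·11^4 + 5·11^3 + 5·11^2 + 5·11 + 1; = 1426559238831; G_9 = 1426559238831−1 = 1426559238830

5·11^11 + 5·11^5 + 5·11^4 + 5·11^3 + 5·11^2 + 5·11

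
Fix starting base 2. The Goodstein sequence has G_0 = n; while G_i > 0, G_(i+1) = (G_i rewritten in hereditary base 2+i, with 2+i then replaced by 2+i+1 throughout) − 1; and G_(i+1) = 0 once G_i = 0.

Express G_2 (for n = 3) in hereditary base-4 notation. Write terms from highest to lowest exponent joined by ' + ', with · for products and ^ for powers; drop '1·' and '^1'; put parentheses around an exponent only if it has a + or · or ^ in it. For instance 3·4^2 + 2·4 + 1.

G_0 = 3. HB_2(3) = 2 + 1. Bump = 4. G_1 = 3.
G_1 = 3. HB_3(3) = 3. Bump = 4. G_2 = 3.
G_2 = 3. HB_4(3) = 3. Bump = 3. G_3 = 2.

3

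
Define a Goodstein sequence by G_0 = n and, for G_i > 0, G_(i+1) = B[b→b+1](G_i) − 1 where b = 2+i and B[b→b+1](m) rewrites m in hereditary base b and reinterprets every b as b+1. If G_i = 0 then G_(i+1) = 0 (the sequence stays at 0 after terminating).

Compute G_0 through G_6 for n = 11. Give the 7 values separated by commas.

11, 84, 1027, 15627, 279937, 5764801, 134217727

G_0=11  [base 2] 2^(2 + 1) + 2 + 1  →[2↦3]→  3^(3 + 1) + 3 + 1 = 85  −1 ⇒ G_1=84
G_1=84  [base 3] 3^(3 + 1) + 3  →[3↦4]→  4^(4 + 1) + 4 = 1028  −1 ⇒ G_2=1027
G_2=1027  [base 4] 4^(4 + 1) + 3  →[4↦5]→  5^(5 + 1) + 3 = 15628  −1 ⇒ G_3=15627
G_3=15627  [base 5] 5^(5 + 1) + 2  →[5↦6]→  6^(6 + 1) + 2 = 279938  −1 ⇒ G_4=279937
G_4=279937  [base 6] 6^(6 + 1) + 1  →[6↦7]→  7^(7 + 1) + 1 = 5764802  −1 ⇒ G_5=5764801
G_5=5764801  [base 7] 7^(7 + 1)  →[7↦8]→  8^(8 + 1) = 134217728  −1 ⇒ G_6=134217727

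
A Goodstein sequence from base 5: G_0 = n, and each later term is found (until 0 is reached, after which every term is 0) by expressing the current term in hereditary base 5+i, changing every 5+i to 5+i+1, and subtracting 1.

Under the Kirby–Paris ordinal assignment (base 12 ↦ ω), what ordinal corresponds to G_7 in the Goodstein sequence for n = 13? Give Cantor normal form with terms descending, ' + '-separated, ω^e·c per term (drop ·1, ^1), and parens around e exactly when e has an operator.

ω + 5

step 0: 13 = 2·5 + 3; sub 6 for 5: 2·6 + 3; = 15; G_1 = 15−1 = 14
step 1: 14 = 2·6 + 2; sub 7 for 6: 2·7 + 2; = 16; G_2 = 16−1 = 15
step 2: 15 = 2·7 + 1; sub 8 for 7: 2·8 + 1; = 17; G_3 = 17−1 = 16
step 3: 16 = 2·8; sub 9 for 8: 2·9; = 18; G_4 = 18−1 = 17
step 4: 17 = 9 + 8; sub 10 for 9: 10 + 8; = 18; G_5 = 18−1 = 17
step 5: 17 = 10 + 7; sub 11 for 10: 11 + 7; = 18; G_6 = 18−1 = 17
step 6: 17 = 11 + 6; sub 12 for 11: 12 + 6; = 18; G_7 = 18−1 = 17
step 7: 17 = 12 + 5; sub 13 for 12: 13 + 5; = 18; G_8 = 18−1 = 17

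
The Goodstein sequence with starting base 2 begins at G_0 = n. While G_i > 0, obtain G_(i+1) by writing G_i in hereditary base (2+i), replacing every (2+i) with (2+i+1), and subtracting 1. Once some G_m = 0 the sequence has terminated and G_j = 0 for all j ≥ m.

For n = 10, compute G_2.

10 —HB2→ 2^(2 + 1) + 2 —bump→ 3^(3 + 1) + 3 = 84 —(−1)→ 83
83 —HB3→ 3^(3 + 1) + 2 —bump→ 4^(4 + 1) + 2 = 1026 —(−1)→ 1025
1025 —HB4→ 4^(4 + 1) + 1 —bump→ 5^(5 + 1) + 1 = 15626 —(−1)→ 15625

1025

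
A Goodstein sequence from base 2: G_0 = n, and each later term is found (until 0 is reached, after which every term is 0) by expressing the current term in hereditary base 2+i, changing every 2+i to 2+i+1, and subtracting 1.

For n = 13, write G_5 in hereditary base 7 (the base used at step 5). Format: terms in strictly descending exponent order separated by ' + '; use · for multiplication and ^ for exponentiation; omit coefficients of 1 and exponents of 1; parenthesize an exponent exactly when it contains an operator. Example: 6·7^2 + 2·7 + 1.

base 2: 13 = 2^(2 + 1) + 2^2 + 1; at 3: 3^(3 + 1) + 3^3 + 1 = 109; next = 108
base 3: 108 = 3^(3 + 1) + 3^3; at 4: 4^(4 + 1) + 4^4 = 1280; next = 1279
base 4: 1279 = 4^(4 + 1) + 3·4^3 + 3·4^2 + 3·4 + 3; at 5: 5^(5 + 1) + 3·5^3 + 3·5^2 + 3·5 + 3 = 16093; next = 16092
base 5: 16092 = 5^(5 + 1) + 3·5^3 + 3·5^2 + 3·5 + 2; at 6: 6^(6 + 1) + 3·6^3 + 3·6^2 + 3·6 + 2 = 280712; next = 280711
base 6: 280711 = 6^(6 + 1) + 3·6^3 + 3·6^2 + 3·6 + 1; at 7: 7^(7 + 1) + 3·7^3 + 3·7^2 + 3·7 + 1 = 5765999; next = 5765998
base 7: 5765998 = 7^(7 + 1) + 3·7^3 + 3·7^2 + 3·7; at 8: 8^(8 + 1) + 3·8^3 + 3·8^2 + 3·8 = 134219480; next = 134219479

7^(7 + 1) + 3·7^3 + 3·7^2 + 3·7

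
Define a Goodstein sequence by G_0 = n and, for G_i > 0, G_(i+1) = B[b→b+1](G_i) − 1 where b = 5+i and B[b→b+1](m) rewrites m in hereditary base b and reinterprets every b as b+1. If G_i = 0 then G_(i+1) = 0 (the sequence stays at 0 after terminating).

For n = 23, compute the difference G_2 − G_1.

step 0: 23 = 4·5 + 3; sub 6 for 5: 4·6 + 3; = 27; G_1 = 27−1 = 26
step 1: 26 = 4·6 + 2; sub 7 for 6: 4·7 + 2; = 30; G_2 = 30−1 = 29

3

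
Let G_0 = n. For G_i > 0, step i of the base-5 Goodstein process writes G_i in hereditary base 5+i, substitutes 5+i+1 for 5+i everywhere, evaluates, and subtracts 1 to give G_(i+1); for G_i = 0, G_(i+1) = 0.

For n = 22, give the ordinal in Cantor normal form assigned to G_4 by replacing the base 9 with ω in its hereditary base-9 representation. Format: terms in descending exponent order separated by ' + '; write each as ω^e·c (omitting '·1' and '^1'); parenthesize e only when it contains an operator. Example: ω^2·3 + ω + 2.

ω·3 + 6

[0] 22 ≡ 4·5 + 2 (base 5). Lift 6: 26. −1: 25.
[1] 25 ≡ 4·6 + 1 (base 6). Lift 7: 29. −1: 28.
[2] 28 ≡ 4·7 (base 7). Lift 8: 32. −1: 31.
[3] 31 ≡ 3·8 + 7 (base 8). Lift 9: 34. −1: 33.
[4] 33 ≡ 3·9 + 6 (base 9). Lift 10: 36. −1: 35.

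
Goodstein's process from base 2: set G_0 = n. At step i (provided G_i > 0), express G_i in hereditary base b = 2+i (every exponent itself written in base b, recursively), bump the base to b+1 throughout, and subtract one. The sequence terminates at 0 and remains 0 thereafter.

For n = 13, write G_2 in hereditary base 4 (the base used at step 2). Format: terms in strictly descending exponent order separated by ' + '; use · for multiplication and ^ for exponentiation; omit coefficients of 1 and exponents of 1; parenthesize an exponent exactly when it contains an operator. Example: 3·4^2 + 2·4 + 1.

[0] 13 ≡ 2^(2 + 1) + 2^2 + 1 (base 2). Lift 3: 109. −1: 108.
[1] 108 ≡ 3^(3 + 1) + 3^3 (base 3). Lift 4: 1280. −1: 1279.
[2] 1279 ≡ 4^(4 + 1) + 3·4^3 + 3·4^2 + 3·4 + 3 (base 4). Lift 5: 16093. −1: 16092.

4^(4 + 1) + 3·4^3 + 3·4^2 + 3·4 + 3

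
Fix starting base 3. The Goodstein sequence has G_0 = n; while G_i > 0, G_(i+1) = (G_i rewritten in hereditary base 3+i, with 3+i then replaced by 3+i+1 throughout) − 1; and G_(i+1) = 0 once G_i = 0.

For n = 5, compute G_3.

5

step 0: 5 = 3 + 2; sub 4 for 3: 4 + 2; = 6; G_1 = 6−1 = 5
step 1: 5 = 4 + 1; sub 5 for 4: 5 + 1; = 6; G_2 = 6−1 = 5
step 2: 5 = 5; sub 6 for 5: 6; = 6; G_3 = 6−1 = 5
step 3: 5 = 5; sub 7 for 6: 5; = 5; G_4 = 5−1 = 4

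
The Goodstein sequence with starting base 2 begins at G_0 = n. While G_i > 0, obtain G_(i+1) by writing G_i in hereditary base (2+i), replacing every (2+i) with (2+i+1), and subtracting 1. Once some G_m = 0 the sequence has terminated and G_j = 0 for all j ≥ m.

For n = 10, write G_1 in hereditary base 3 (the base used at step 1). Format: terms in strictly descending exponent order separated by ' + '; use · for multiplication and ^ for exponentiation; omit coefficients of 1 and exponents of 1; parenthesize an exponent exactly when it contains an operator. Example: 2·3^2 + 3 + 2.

(0) 10|_2 = 2^(2 + 1) + 2 ↦ 3^(3 + 1) + 3|_3 = 84 ⇒ 83
(1) 83|_3 = 3^(3 + 1) + 2 ↦ 4^(4 + 1) + 2|_4 = 1026 ⇒ 1025

3^(3 + 1) + 2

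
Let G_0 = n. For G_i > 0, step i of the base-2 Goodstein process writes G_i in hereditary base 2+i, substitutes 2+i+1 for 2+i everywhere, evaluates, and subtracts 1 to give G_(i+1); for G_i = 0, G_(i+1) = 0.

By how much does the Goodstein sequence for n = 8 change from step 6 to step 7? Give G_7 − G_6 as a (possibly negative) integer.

8 —HB2→ 2^(2 + 1) —bump→ 3^(3 + 1) = 81 —(−1)→ 80
80 —HB3→ 2·3^3 + 2·3^2 + 2·3 + 2 —bump→ 2·4^4 + 2·4^2 + 2·4 + 2 = 554 —(−1)→ 553
553 —HB4→ 2·4^4 + 2·4^2 + 2·4 + 1 —bump→ 2·5^5 + 2·5^2 + 2·5 + 1 = 6311 —(−1)→ 6310
6310 —HB5→ 2·5^5 + 2·5^2 + 2·5 —bump→ 2·6^6 + 2·6^2 + 2·6 = 93396 —(−1)→ 93395
93395 —HB6→ 2·6^6 + 2·6^2 + 6 + 5 —bump→ 2·7^7 + 2·7^2 + 7 + 5 = 1647196 —(−1)→ 1647195
1647195 —HB7→ 2·7^7 + 2·7^2 + 7 + 4 —bump→ 2·8^8 + 2·8^2 + 8 + 4 = 33554572 —(−1)→ 33554571
33554571 —HB8→ 2·8^8 + 2·8^2 + 8 + 3 —bump→ 2·9^9 + 2·9^2 + 9 + 3 = 774841152 —(−1)→ 774841151

741286580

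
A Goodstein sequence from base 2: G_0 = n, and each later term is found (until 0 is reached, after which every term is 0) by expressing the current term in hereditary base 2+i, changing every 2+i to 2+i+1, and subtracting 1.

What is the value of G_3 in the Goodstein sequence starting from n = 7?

3127

[0] 7 ≡ 2^2 + 2 + 1 (base 2). Lift 3: 31. −1: 30.
[1] 30 ≡ 3^3 + 3 (base 3). Lift 4: 260. −1: 259.
[2] 259 ≡ 4^4 + 3 (base 4). Lift 5: 3128. −1: 3127.
[3] 3127 ≡ 5^5 + 2 (base 5). Lift 6: 46658. −1: 46657.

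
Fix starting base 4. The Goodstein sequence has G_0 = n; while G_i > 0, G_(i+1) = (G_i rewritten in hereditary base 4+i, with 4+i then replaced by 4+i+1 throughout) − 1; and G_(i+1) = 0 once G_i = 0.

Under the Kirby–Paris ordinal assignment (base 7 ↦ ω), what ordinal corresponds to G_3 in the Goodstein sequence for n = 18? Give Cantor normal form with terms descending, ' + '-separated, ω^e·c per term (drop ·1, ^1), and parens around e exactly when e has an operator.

(0) 18|_4 = 4^2 + 2 ↦ 5^2 + 2|_5 = 27 ⇒ 26
(1) 26|_5 = 5^2 + 1 ↦ 6^2 + 1|_6 = 37 ⇒ 36
(2) 36|_6 = 6^2 ↦ 7^2|_7 = 49 ⇒ 48
(3) 48|_7 = 6·7 + 6 ↦ 6·8 + 6|_8 = 54 ⇒ 53

ω·6 + 6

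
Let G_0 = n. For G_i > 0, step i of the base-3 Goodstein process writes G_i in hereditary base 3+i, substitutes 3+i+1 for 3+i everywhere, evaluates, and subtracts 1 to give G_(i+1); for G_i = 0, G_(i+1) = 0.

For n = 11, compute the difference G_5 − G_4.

G_0=11  [base 3] 3^2 + 2  →[3↦4]→  4^2 + 2 = 18  −1 ⇒ G_1=17
G_1=17  [base 4] 4^2 + 1  →[4↦5]→  5^2 + 1 = 26  −1 ⇒ G_2=25
G_2=25  [base 5] 5^2  →[5↦6]→  6^2 = 36  −1 ⇒ G_3=35
G_3=35  [base 6] 5·6 + 5  →[6↦7]→  5·7 + 5 = 40  −1 ⇒ G_4=39
G_4=39  [base 7] 5·7 + 4  →[7↦8]→  5·8 + 4 = 44  −1 ⇒ G_5=43

4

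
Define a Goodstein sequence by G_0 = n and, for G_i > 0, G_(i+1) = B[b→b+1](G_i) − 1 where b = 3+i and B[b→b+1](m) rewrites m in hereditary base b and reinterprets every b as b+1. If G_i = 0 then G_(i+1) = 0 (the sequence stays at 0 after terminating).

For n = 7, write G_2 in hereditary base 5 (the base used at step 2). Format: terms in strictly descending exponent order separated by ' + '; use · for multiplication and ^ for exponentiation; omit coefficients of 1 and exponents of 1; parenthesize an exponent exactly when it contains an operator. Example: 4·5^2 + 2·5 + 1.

G_0 = 7. HB_3(7) = 2·3 + 1. Bump = 9. G_1 = 8.
G_1 = 8. HB_4(8) = 2·4. Bump = 10. G_2 = 9.
G_2 = 9. HB_5(9) = 5 + 4. Bump = 10. G_3 = 9.

5 + 4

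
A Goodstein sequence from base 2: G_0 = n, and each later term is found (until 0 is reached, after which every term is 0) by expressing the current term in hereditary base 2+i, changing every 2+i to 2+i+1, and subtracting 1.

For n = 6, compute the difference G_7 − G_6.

i=0: 6 = 2^2 + 2 (b=2); 2→3: 3^3 + 3 = 30; 30−1 = 29
i=1: 29 = 3^3 + 2 (b=3); 3→4: 4^4 + 2 = 258; 258−1 = 257
i=2: 257 = 4^4 + 1 (b=4); 4→5: 5^5 + 1 = 3126; 3126−1 = 3125
i=3: 3125 = 5^5 (b=5); 5→6: 6^6 = 46656; 46656−1 = 46655
i=4: 46655 = 5·6^5 + 5·6^4 + 5·6^3 + 5·6^2 + 5·6 + 5 (b=6); 6→7: 5·7^5 + 5·7^4 + 5·7^3 + 5·7^2 + 5·7 + 5 = 98040; 98040−1 = 98039
i=5: 98039 = 5·7^5 + 5·7^4 + 5·7^3 + 5·7^2 + 5·7 + 4 (b=7); 7→8: 5·8^5 + 5·8^4 + 5·8^3 + 5·8^2 + 5·8 + 4 = 187244; 187244−1 = 187243
i=6: 187243 = 5·8^5 + 5·8^4 + 5·8^3 + 5·8^2 + 5·8 + 3 (b=8); 8→9: 5·9^5 + 5·9^4 + 5·9^3 + 5·9^2 + 5·9 + 3 = 332148; 332148−1 = 332147

144904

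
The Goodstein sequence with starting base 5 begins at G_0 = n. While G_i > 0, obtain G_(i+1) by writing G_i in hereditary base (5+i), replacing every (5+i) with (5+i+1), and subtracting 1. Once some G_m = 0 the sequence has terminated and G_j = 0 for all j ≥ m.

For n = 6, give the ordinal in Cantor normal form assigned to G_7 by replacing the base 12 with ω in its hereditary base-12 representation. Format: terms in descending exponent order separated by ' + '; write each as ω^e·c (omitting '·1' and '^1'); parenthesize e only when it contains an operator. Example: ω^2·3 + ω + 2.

1

(0) 6|_5 = 5 + 1 ↦ 6 + 1|_6 = 7 ⇒ 6
(1) 6|_6 = 6 ↦ 7|_7 = 7 ⇒ 6
(2) 6|_7 = 6 ↦ 6|_8 = 6 ⇒ 5
(3) 5|_8 = 5 ↦ 5|_9 = 5 ⇒ 4
(4) 4|_9 = 4 ↦ 4|_10 = 4 ⇒ 3
(5) 3|_10 = 3 ↦ 3|_11 = 3 ⇒ 2
(6) 2|_11 = 2 ↦ 2|_12 = 2 ⇒ 1
(7) 1|_12 = 1 ↦ 1|_13 = 1 ⇒ 0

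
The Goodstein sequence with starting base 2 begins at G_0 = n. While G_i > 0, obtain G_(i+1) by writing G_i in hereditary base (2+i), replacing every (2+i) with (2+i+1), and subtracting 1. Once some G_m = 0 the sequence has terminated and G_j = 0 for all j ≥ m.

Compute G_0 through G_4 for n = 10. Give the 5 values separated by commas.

[0] 10 ≡ 2^(2 + 1) + 2 (base 2). Lift 3: 84. −1: 83.
[1] 83 ≡ 3^(3 + 1) + 2 (base 3). Lift 4: 1026. −1: 1025.
[2] 1025 ≡ 4^(4 + 1) + 1 (base 4). Lift 5: 15626. −1: 15625.
[3] 15625 ≡ 5^(5 + 1) (base 5). Lift 6: 279936. −1: 279935.

10, 83, 1025, 15625, 279935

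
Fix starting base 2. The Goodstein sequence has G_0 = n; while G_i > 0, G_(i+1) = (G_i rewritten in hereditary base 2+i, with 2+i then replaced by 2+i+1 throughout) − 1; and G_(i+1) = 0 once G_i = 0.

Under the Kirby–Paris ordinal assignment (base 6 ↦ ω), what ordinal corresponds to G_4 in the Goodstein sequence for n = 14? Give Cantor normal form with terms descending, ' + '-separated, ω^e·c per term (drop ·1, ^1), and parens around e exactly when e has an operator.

ω^(ω + 1) + ω^5·5 + ω^4·5 + ω^3·5 + ω^2·5 + ω·5 + 5

base 2: 14 = 2^(2 + 1) + 2^2 + 2; at 3: 3^(3 + 1) + 3^3 + 3 = 111; next = 110
base 3: 110 = 3^(3 + 1) + 3^3 + 2; at 4: 4^(4 + 1) + 4^4 + 2 = 1282; next = 1281
base 4: 1281 = 4^(4 + 1) + 4^4 + 1; at 5: 5^(5 + 1) + 5^5 + 1 = 18751; next = 18750
base 5: 18750 = 5^(5 + 1) + 5^5; at 6: 6^(6 + 1) + 6^6 = 326592; next = 326591
base 6: 326591 = 6^(6 + 1) + 5·6^5 + 5·6^4 + 5·6^3 + 5·6^2 + 5·6 + 5; at 7: 7^(7 + 1) + 5·7^5 + 5·7^4 + 5·7^3 + 5·7^2 + 5·7 + 5 = 5862841; next = 5862840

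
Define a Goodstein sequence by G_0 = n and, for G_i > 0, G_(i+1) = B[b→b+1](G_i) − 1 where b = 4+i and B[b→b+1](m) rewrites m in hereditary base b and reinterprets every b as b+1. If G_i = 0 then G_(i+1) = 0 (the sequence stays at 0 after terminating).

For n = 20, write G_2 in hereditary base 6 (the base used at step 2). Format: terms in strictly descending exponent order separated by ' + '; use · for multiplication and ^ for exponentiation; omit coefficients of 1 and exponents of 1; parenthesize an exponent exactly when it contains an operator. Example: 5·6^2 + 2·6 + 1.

20 —HB4→ 4^2 + 4 —bump→ 5^2 + 5 = 30 —(−1)→ 29
29 —HB5→ 5^2 + 4 —bump→ 6^2 + 4 = 40 —(−1)→ 39

6^2 + 3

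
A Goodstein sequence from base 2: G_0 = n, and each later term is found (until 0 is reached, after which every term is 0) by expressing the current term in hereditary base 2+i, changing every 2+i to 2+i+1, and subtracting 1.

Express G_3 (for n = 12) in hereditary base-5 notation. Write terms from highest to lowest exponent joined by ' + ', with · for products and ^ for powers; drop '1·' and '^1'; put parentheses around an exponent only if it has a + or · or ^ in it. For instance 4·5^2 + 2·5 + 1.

5^(5 + 1) + 2·5^2 + 2·5

G_0 = 12. HB_2(12) = 2^(2 + 1) + 2^2. Bump = 108. G_1 = 107.
G_1 = 107. HB_3(107) = 3^(3 + 1) + 2·3^2 + 2·3 + 2. Bump = 1066. G_2 = 1065.
G_2 = 1065. HB_4(1065) = 4^(4 + 1) + 2·4^2 + 2·4 + 1. Bump = 15686. G_3 = 15685.
G_3 = 15685. HB_5(15685) = 5^(5 + 1) + 2·5^2 + 2·5. Bump = 280020. G_4 = 280019.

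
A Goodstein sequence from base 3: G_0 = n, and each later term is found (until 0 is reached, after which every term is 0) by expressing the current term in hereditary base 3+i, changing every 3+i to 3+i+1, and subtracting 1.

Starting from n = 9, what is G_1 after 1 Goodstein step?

15

G_0 = 9. HB_3(9) = 3^2. Bump = 16. G_1 = 15.
G_1 = 15. HB_4(15) = 3·4 + 3. Bump = 18. G_2 = 17.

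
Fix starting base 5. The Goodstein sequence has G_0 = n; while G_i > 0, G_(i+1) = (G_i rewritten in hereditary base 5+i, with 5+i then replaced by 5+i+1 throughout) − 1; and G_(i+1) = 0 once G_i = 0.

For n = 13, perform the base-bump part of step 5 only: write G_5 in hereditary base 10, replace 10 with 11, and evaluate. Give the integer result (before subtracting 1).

G_0=13  [base 5] 2·5 + 3  →[5↦6]→  2·6 + 3 = 15  −1 ⇒ G_1=14
G_1=14  [base 6] 2·6 + 2  →[6↦7]→  2·7 + 2 = 16  −1 ⇒ G_2=15
G_2=15  [base 7] 2·7 + 1  →[7↦8]→  2·8 + 1 = 17  −1 ⇒ G_3=16
G_3=16  [base 8] 2·8  →[8↦9]→  2·9 = 18  −1 ⇒ G_4=17
G_4=17  [base 9] 9 + 8  →[9↦10]→  10 + 8 = 18  −1 ⇒ G_5=17
G_5=17  [base 10] 10 + 7  →[10↦11]→  11 + 7 = 18  −1 ⇒ G_6=17

18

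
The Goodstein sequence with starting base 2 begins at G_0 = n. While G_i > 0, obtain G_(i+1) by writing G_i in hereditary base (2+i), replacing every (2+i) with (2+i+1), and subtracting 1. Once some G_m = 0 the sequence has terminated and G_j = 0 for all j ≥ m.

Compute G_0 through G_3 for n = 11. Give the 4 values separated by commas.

11, 84, 1027, 15627

i=0: 11 = 2^(2 + 1) + 2 + 1 (b=2); 2→3: 3^(3 + 1) + 3 + 1 = 85; 85−1 = 84
i=1: 84 = 3^(3 + 1) + 3 (b=3); 3→4: 4^(4 + 1) + 4 = 1028; 1028−1 = 1027
i=2: 1027 = 4^(4 + 1) + 3 (b=4); 4→5: 5^(5 + 1) + 3 = 15628; 15628−1 = 15627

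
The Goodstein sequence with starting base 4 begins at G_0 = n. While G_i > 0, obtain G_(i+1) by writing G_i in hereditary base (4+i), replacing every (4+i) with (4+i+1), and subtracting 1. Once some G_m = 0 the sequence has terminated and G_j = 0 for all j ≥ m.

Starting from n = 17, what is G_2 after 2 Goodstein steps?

35

step 0: 17 = 4^2 + 1; sub 5 for 4: 5^2 + 1; = 26; G_1 = 26−1 = 25
step 1: 25 = 5^2; sub 6 for 5: 6^2; = 36; G_2 = 36−1 = 35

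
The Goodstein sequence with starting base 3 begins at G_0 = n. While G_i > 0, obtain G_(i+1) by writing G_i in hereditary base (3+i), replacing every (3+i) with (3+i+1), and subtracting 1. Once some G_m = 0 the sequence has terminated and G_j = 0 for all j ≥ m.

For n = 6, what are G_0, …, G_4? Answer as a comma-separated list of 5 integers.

6 —HB3→ 2·3 —bump→ 2·4 = 8 —(−1)→ 7
7 —HB4→ 4 + 3 —bump→ 5 + 3 = 8 —(−1)→ 7
7 —HB5→ 5 + 2 —bump→ 6 + 2 = 8 —(−1)→ 7
7 —HB6→ 6 + 1 —bump→ 7 + 1 = 8 —(−1)→ 7

6, 7, 7, 7, 7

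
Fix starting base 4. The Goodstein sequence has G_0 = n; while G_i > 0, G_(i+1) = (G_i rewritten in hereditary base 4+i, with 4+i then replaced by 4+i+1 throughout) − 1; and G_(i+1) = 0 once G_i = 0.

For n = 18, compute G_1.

26

18 —HB4→ 4^2 + 2 —bump→ 5^2 + 2 = 27 —(−1)→ 26
26 —HB5→ 5^2 + 1 —bump→ 6^2 + 1 = 37 —(−1)→ 36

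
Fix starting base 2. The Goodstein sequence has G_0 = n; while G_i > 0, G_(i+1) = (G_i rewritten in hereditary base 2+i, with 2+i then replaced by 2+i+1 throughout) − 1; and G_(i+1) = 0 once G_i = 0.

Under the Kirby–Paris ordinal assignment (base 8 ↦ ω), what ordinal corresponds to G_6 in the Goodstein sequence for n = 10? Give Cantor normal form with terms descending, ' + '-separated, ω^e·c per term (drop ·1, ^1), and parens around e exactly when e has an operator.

G_0 = 10. HB_2(10) = 2^(2 + 1) + 2. Bump = 84. G_1 = 83.
G_1 = 83. HB_3(83) = 3^(3 + 1) + 2. Bump = 1026. G_2 = 1025.
G_2 = 1025. HB_4(1025) = 4^(4 + 1) + 1. Bump = 15626. G_3 = 15625.
G_3 = 15625. HB_5(15625) = 5^(5 + 1). Bump = 279936. G_4 = 279935.
G_4 = 279935. HB_6(279935) = 5·6^6 + 5·6^5 + 5·6^4 + 5·6^3 + 5·6^2 + 5·6 + 5. Bump = 4215755. G_5 = 4215754.
G_5 = 4215754. HB_7(4215754) = 5·7^7 + 5·7^5 + 5·7^4 + 5·7^3 + 5·7^2 + 5·7 + 4. Bump = 84073324. G_6 = 84073323.

ω^ω·5 + ω^5·5 + ω^4·5 + ω^3·5 + ω^2·5 + ω·5 + 3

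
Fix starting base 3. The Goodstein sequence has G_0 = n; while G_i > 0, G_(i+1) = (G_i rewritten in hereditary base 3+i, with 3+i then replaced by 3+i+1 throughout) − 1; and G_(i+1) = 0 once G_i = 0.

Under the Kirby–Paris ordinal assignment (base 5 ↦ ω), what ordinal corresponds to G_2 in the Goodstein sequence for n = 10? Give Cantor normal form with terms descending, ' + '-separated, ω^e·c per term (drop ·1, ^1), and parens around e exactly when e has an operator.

ω·4 + 4

[0] 10 ≡ 3^2 + 1 (base 3). Lift 4: 17. −1: 16.
[1] 16 ≡ 4^2 (base 4). Lift 5: 25. −1: 24.
[2] 24 ≡ 4·5 + 4 (base 5). Lift 6: 28. −1: 27.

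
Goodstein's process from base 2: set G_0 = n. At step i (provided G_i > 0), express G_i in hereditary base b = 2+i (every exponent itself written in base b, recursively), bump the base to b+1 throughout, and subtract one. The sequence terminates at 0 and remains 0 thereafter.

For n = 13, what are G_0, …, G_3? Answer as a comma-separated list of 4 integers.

13, 108, 1279, 16092

G_0 = 13. HB_2(13) = 2^(2 + 1) + 2^2 + 1. Bump = 109. G_1 = 108.
G_1 = 108. HB_3(108) = 3^(3 + 1) + 3^3. Bump = 1280. G_2 = 1279.
G_2 = 1279. HB_4(1279) = 4^(4 + 1) + 3·4^3 + 3·4^2 + 3·4 + 3. Bump = 16093. G_3 = 16092.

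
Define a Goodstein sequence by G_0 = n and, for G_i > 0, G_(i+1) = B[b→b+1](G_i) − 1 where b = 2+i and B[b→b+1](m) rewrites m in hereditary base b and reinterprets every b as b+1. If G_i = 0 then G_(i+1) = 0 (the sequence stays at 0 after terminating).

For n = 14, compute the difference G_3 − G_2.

17469

(0) 14|_2 = 2^(2 + 1) + 2^2 + 2 ↦ 3^(3 + 1) + 3^3 + 3|_3 = 111 ⇒ 110
(1) 110|_3 = 3^(3 + 1) + 3^3 + 2 ↦ 4^(4 + 1) + 4^4 + 2|_4 = 1282 ⇒ 1281
(2) 1281|_4 = 4^(4 + 1) + 4^4 + 1 ↦ 5^(5 + 1) + 5^5 + 1|_5 = 18751 ⇒ 18750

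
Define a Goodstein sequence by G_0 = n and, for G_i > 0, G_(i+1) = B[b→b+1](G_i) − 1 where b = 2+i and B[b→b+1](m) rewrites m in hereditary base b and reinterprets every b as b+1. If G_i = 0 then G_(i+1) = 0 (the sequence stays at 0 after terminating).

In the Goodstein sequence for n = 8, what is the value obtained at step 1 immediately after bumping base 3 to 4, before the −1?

554

i=0: 8 = 2^(2 + 1) (b=2); 2→3: 3^(3 + 1) = 81; 81−1 = 80
i=1: 80 = 2·3^3 + 2·3^2 + 2·3 + 2 (b=3); 3→4: 2·4^4 + 2·4^2 + 2·4 + 2 = 554; 554−1 = 553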